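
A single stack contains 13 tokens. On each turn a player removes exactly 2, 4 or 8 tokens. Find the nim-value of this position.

0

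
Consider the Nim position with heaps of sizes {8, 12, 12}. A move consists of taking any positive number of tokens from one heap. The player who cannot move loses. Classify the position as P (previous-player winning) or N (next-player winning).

N-position

Nim-sum: 8 ^ 12 ^ 12 = 8.
The nim-sum is 8 ≠ 0, so this is an N-position: the player to move can win.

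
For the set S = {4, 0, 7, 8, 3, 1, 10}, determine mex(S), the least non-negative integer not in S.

2

The values 0, 1 are all present; 2 is the first non-negative integer missing from the set.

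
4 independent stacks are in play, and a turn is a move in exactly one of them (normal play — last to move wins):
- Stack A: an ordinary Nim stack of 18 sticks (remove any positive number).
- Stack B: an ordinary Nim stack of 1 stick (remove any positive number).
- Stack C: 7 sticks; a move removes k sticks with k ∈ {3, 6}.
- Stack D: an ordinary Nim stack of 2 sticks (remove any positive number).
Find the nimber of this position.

19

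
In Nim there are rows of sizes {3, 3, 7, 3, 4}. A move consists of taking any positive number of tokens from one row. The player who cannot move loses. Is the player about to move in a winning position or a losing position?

Losing position

Compute the nim-sum pairwise:
3 ^ 3 = 0
0 ^ 7 = 7
7 ^ 3 = 4
4 ^ 4 = 0
The nim-sum is 0, so this is a P-position: the player to move is in a losing position under optimal play.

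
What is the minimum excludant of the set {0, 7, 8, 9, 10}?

0 is in the set but 1 is not, so the mex is 1.

1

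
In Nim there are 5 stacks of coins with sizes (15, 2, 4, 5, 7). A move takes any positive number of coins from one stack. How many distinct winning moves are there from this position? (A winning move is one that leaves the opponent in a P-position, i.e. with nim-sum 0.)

Compute the nim-sum pairwise:
15 XOR 2 = 13
13 XOR 4 = 9
9 XOR 5 = 12
12 XOR 7 = 11
The overall nim-sum is X = 11. A stack of size p has a winning move iff p XOR X < p (reduce it to p XOR X).
  15: 15 XOR 11 = 4 < 15 — winning move (to 4).
  2: 2 XOR 11 = 9 ≥ 2 — no move.
  4: 4 XOR 11 = 15 ≥ 4 — no move.
  5: 5 XOR 11 = 14 ≥ 5 — no move.
  7: 7 XOR 11 = 12 ≥ 7 — no move.
That gives 1 winning move.

1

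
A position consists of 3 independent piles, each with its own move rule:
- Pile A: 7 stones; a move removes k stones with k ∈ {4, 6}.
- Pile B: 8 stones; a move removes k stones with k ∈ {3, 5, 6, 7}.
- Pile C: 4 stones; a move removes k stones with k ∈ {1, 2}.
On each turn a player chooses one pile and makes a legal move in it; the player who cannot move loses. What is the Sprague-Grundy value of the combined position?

2

Grundy values for pile A (subtraction set {4, 6}):
g(0) = mex{} = 0
g(1) = mex{} = 0
g(2) = mex{} = 0
g(3) = mex{} = 0
g(4) = mex{0} = 1
g(5) = mex{0} = 1
g(6) = mex{0} = 1
g(7) = mex{0} = 1
So g(7) = 1.
Grundy values for pile B (subtraction set {3, 5, 6, 7}):
k:     0  1  2  3  4  5  6  7  8
g(k):  0  0  0  1  1  1  2  2  2
So g(8) = 2.
Grundy values for pile C (subtraction set {1, 2}):
g(0) = mex{} = 0
g(1) = mex{0} = 1
g(2) = mex{0,1} = 2
g(3) = mex{1,2} = 0
g(4) = mex{0,2} = 1
So g(4) = 1.
By the Sprague-Grundy theorem, the Grundy value of a sum of independent games is the XOR of the component values.
Combined value = 1 XOR 2 XOR 1 = 2.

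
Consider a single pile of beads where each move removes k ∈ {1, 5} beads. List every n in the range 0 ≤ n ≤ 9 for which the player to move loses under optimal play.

0, 2, 4, 6, 8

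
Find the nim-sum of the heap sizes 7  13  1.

In binary:
  0111  (7)
  1101  (13)
  0001  (1)
  ----
  1011  (11)

11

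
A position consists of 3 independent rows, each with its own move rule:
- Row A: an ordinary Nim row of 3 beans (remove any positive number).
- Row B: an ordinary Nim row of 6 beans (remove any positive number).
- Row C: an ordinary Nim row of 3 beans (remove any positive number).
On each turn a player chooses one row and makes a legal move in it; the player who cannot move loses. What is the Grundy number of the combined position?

6

Row A is a plain Nim row of size 3, so its Grundy value is 3.
Row B is a plain Nim row of size 6, so its Grundy value is 6.
Row C is a plain Nim row of size 3, so its Grundy value is 3.
The value of a disjunctive sum is the nim-sum of the parts.
Combined value = 3 ⊕ 6 ⊕ 3 = 6.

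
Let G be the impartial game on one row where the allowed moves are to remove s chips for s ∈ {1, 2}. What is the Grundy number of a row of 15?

0

Grundy values for subtraction set {1, 2}:
k:     0  1  2  3  4  5  6  7  8  9 10 11 12 13 14 15
g(k):  0  1  2  0  1  2  0  1  2  0  1  2  0  1  2  0
So g(15) = 0.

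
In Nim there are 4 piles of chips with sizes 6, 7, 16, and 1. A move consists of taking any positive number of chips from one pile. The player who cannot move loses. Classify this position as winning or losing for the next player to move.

Compute the nim-sum pairwise:
6 XOR 7 = 1
1 XOR 16 = 17
17 XOR 1 = 16
The nim-sum is 16 ≠ 0, so this is an N-position: the player to move can win.

Winning position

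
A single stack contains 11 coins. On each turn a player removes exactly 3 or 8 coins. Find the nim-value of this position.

0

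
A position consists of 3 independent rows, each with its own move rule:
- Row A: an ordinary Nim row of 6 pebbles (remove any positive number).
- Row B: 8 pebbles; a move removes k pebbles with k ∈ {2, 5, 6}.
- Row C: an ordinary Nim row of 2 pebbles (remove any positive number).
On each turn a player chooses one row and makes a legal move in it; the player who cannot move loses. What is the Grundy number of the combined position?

4

Row A is a plain Nim row of size 6, so its Grundy value is 6.
For row B, compute g(0), g(1), … with moves {2, 5, 6}:
k:     0  1  2  3  4  5  6  7  8
g(k):  0  0  1  1  0  2  1  3  0
So g(8) = 0.
Row C is a plain Nim row of size 2, so its Grundy value is 2.
The value of a disjunctive sum is the nim-sum of the parts.
Combined value = 6 XOR 0 XOR 2 = 4.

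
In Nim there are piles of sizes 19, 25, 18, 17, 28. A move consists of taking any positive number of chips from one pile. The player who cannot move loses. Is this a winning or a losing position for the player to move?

Nim-sum: 19 XOR 25 XOR 18 XOR 17 XOR 28 = 21.
The nim-sum is 21 ≠ 0, so this is an N-position: the player to move can win.

Winning position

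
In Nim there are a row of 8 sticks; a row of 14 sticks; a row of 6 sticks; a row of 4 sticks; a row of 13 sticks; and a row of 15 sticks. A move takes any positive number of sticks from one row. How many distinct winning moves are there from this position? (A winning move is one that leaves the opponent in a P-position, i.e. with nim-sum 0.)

Nim-sum: 8 ⊕ 14 ⊕ 6 ⊕ 4 ⊕ 13 ⊕ 15 = 6.
The overall nim-sum is X = 6. A row of size p has a winning move iff p XOR X < p (reduce it to p XOR X).
  8: 8 XOR 6 = 14 ≥ 8 — no move.
  14: 14 XOR 6 = 8 < 14 — winning move (to 8).
  6: 6 XOR 6 = 0 < 6 — winning move (to 0).
  4: 4 XOR 6 = 2 < 4 — winning move (to 2).
  13: 13 XOR 6 = 11 < 13 — winning move (to 11).
  15: 15 XOR 6 = 9 < 15 — winning move (to 9).
That gives 5 winning moves.

5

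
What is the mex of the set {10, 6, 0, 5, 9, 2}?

1

0 is in the set but 1 is not, so the mex is 1.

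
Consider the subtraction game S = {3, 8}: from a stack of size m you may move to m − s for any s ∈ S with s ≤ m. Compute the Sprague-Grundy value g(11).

0

Compute g(0), g(1), … for moves {3, 8}:
k:     0  1  2  3  4  5  6  7  8  9 10 11
g(k):  0  0  0  1  1  1  0  0  2  1  1  0
So g(11) = 0.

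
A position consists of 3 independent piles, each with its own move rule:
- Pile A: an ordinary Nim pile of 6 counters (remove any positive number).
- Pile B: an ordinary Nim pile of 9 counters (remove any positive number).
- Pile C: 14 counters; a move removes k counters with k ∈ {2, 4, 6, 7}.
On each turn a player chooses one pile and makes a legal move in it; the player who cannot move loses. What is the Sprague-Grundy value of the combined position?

13

Pile A is a plain Nim pile of size 6, so its Grundy value is 6.
Pile B is a plain Nim pile of size 9, so its Grundy value is 9.
Build the Grundy sequence for pile C with g(k) = mex{g(k−s) : s ∈ {2, 4, 6, 7}, s ≤ k}:
k:     0  1  2  3  4  5  6  7  8  9 10 11 12 13 14
g(k):  0  0  1  1  2  2  3  3  4  0  0  1  1  2  2
So g(14) = 2.
The value of a disjunctive sum is the nim-sum of the parts.
Combined value = 6 ⊕ 9 ⊕ 2 = 13.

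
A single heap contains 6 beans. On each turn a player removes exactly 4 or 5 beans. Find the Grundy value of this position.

Build the Grundy sequence with g(k) = mex{g(k−s) : s ∈ {4, 5}, s ≤ k}:
k:     0  1  2  3  4  5  6
g(k):  0  0  0  0  1  1  1
So g(6) = 1.

1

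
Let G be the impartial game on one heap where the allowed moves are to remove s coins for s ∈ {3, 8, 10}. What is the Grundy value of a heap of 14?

2

Grundy values for subtraction set {3, 8, 10}:
k:     0  1  2  3  4  5  6  7  8  9 10 11 12 13 14
g(k):  0  0  0  1  1  1  0  0  2  1  1  3  2  0  2
So g(14) = 2.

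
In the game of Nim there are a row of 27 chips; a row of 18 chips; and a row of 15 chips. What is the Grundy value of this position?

Nim-sum: 27 ^ 18 ^ 15 = 6.

6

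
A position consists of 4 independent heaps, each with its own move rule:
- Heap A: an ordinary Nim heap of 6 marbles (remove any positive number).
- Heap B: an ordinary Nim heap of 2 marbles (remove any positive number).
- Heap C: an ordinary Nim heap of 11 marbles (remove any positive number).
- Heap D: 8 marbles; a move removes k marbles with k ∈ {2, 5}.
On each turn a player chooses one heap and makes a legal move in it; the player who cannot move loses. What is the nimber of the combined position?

15

Heap A is a plain Nim heap of size 6, so its Grundy value is 6.
Heap B is a plain Nim heap of size 2, so its Grundy value is 2.
Heap C is a plain Nim heap of size 11, so its Grundy value is 11.
For heap D, compute g(0), g(1), … with moves {2, 5}:
k:     0  1  2  3  4  5  6  7  8
g(k):  0  0  1  1  0  2  1  0  0
So g(8) = 0.
By the Sprague-Grundy theorem, the Grundy value of a sum of independent games is the XOR of the component values.
Combined value = 6 XOR 2 XOR 11 XOR 0 = 15.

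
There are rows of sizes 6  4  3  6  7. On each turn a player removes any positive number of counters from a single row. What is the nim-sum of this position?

0

Nim-sum: 6 ^ 4 ^ 3 ^ 6 ^ 7 = 0.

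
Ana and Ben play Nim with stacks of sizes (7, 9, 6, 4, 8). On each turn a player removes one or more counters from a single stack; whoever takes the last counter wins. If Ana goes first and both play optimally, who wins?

Nim-sum: 7 XOR 9 XOR 6 XOR 4 XOR 8 = 4.
The nim-sum is 4 ≠ 0, so this is an N-position: the player to move can win; Ana has a winning move.

Ana wins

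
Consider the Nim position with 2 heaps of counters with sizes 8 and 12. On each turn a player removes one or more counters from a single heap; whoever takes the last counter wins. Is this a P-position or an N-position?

N-position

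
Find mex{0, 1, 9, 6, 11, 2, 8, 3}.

4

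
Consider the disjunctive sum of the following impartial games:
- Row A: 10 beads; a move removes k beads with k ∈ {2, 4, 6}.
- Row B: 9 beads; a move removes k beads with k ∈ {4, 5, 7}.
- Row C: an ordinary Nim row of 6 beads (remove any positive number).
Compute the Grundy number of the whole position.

5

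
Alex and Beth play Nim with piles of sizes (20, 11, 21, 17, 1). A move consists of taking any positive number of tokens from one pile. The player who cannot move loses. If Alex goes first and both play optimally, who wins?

Alex wins

Compute the nim-sum pairwise:
20 XOR 11 = 31
31 XOR 21 = 10
10 XOR 17 = 27
27 XOR 1 = 26
The nim-sum is 26 ≠ 0, so this is an N-position: the player to move can win; Alex has a winning move.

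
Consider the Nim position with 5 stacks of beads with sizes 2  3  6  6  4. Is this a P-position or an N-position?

N-position

Nim-sum: 2 XOR 3 XOR 6 XOR 6 XOR 4 = 5.
The nim-sum is 5 ≠ 0, so this is an N-position: the player to move can win.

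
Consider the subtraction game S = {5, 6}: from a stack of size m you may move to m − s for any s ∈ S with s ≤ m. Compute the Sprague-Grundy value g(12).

Build the Grundy sequence with g(k) = mex{g(k−s) : s ∈ {5, 6}, s ≤ k}:
k:     0  1  2  3  4  5  6  7  8  9 10 11 12
g(k):  0  0  0  0  0  1  1  1  1  1  2  0  0
So g(12) = 0.

0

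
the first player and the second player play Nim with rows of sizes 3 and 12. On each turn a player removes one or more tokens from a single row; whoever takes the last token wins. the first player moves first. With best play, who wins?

the first player wins

In binary:
  0011  (3)
  1100  (12)
  ----
  1111  (15)
The nim-sum is 15 ≠ 0, so this is an N-position: the player to move can win; the first player has a winning move.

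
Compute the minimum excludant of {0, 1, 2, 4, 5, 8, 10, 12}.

3

The values 0, 1, 2 are all present; 3 is the first non-negative integer missing from the set.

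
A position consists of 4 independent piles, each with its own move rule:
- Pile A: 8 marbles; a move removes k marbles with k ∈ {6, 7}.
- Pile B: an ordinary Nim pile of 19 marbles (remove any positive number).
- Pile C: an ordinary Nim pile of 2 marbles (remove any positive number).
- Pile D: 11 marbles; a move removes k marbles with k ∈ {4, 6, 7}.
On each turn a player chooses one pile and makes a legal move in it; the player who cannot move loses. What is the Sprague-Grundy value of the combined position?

Grundy values for pile A (subtraction set {6, 7}):
k:     0  1  2  3  4  5  6  7  8
g(k):  0  0  0  0  0  0  1  1  1
So g(8) = 1.
Pile B is a plain Nim pile of size 19, so its Grundy value is 19.
Pile C is a plain Nim pile of size 2, so its Grundy value is 2.
Grundy values for pile D (subtraction set {4, 6, 7}):
g(0) = mex{} = 0
g(1) = mex{} = 0
g(2) = mex{} = 0
g(3) = mex{} = 0
g(4) = mex{0} = 1
g(5) = mex{0} = 1
g(6) = mex{0} = 1
g(7) = mex{0} = 1
g(8) = mex{0,1} = 2
g(9) = mex{0,1} = 2
g(10) = mex{0,1} = 2
g(11) = mex{1} = 0
So g(11) = 0.
The value of a disjunctive sum is the nim-sum of the parts.
Combined value = 1 ⊕ 19 ⊕ 2 ⊕ 0 = 16.

16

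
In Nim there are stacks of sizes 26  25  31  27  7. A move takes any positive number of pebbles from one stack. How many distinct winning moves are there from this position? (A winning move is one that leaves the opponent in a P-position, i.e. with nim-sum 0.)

0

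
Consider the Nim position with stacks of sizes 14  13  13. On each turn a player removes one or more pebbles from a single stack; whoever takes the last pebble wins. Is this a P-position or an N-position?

N-position

Compute the nim-sum pairwise:
14 XOR 13 = 3
3 XOR 13 = 14
The nim-sum is 14 ≠ 0, so this is an N-position: the player to move can win.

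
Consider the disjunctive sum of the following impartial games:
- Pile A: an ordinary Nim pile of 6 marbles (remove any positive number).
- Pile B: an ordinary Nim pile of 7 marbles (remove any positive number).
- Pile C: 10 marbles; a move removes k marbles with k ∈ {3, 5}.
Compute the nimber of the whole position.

Pile A is a plain Nim pile of size 6, so its Grundy value is 6.
Pile B is a plain Nim pile of size 7, so its Grundy value is 7.
Build the Grundy sequence for pile C with g(k) = mex{g(k−s) : s ∈ {3, 5}, s ≤ k}:
k:     0  1  2  3  4  5  6  7  8  9 10
g(k):  0  0  0  1  1  1  2  2  0  0  0
So g(10) = 0.
The value of a disjunctive sum is the nim-sum of the parts.
Combined value = 6 XOR 7 XOR 0 = 1.

1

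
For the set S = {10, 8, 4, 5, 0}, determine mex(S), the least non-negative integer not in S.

0 is in the set but 1 is not, so the mex is 1.

1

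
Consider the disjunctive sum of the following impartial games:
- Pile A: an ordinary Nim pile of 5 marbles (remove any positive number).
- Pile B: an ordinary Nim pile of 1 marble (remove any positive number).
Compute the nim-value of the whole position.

Pile A is a plain Nim pile of size 5, so its Grundy value is 5.
Pile B is a plain Nim pile of size 1, so its Grundy value is 1.
The value of a disjunctive sum is the nim-sum of the parts.
Combined value = 5 ⊕ 1 = 4.

4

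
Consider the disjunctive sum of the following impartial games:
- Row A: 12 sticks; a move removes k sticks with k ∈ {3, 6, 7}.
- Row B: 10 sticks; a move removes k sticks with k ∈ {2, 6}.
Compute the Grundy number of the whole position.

Grundy values for row A (subtraction set {3, 6, 7}):
k:     0  1  2  3  4  5  6  7  8  9 10 11 12
g(k):  0  0  0  1  1  1  2  2  2  3  0  0  0
So g(12) = 0.
Grundy values for row B (subtraction set {2, 6}):
g(0) = mex{} = 0
g(1) = mex{} = 0
g(2) = mex{0} = 1
g(3) = mex{0} = 1
g(4) = mex{1} = 0
g(5) = mex{1} = 0
g(6) = mex{0} = 1
g(7) = mex{0} = 1
g(8) = mex{1} = 0
g(9) = mex{1} = 0
g(10) = mex{0} = 1
So g(10) = 1.
The value of a disjunctive sum is the nim-sum of the parts.
Combined value = 0 ⊕ 1 = 1.

1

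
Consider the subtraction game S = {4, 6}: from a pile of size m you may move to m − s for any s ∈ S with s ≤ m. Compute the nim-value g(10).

0

Build the Grundy sequence with g(k) = mex{g(k−s) : s ∈ {4, 6}, s ≤ k}:
g(0) = mex{} = 0
g(1) = mex{} = 0
g(2) = mex{} = 0
g(3) = mex{} = 0
g(4) = mex{0} = 1
g(5) = mex{0} = 1
g(6) = mex{0} = 1
g(7) = mex{0} = 1
g(8) = mex{0,1} = 2
g(9) = mex{0,1} = 2
g(10) = mex{1} = 0
So g(10) = 0.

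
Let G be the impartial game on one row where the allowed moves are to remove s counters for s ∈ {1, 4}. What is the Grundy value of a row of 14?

2

Grundy values for subtraction set {1, 4}:
g(0) = mex{} = 0
g(1) = mex{0} = 1
g(2) = mex{1} = 0
g(3) = mex{0} = 1
g(4) = mex{0,1} = 2
g(5) = mex{1,2} = 0
g(6) = mex{0} = 1
g(7) = mex{1} = 0
g(8) = mex{0,2} = 1
g(9) = mex{0,1} = 2
g(10) = mex{1,2} = 0
g(11) = mex{0} = 1
g(12) = mex{1} = 0
g(13) = mex{0,2} = 1
g(14) = mex{0,1} = 2
So g(14) = 2.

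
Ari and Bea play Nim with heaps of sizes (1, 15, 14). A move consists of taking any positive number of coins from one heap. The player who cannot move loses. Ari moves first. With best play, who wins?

Bea wins

Write each in binary and XOR column by column:
  0001  (1)
  1111  (15)
  1110  (14)
  ----
  0000  (0)
The nim-sum is 0, so this is a P-position: the player to move is in a losing position under optimal play; Ari is about to move from it and so loses — Bea wins.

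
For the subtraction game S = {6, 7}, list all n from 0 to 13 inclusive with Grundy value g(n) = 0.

0, 1, 2, 3, 4, 5, 13

Grundy values for subtraction set {6, 7}:
g(0) = mex{} = 0
g(1) = mex{} = 0
g(2) = mex{} = 0
g(3) = mex{} = 0
g(4) = mex{} = 0
g(5) = mex{} = 0
g(6) = mex{0} = 1
g(7) = mex{0} = 1
g(8) = mex{0} = 1
g(9) = mex{0} = 1
g(10) = mex{0} = 1
g(11) = mex{0} = 1
g(12) = mex{0,1} = 2
g(13) = mex{1} = 0
The P-positions (g = 0) in 0..13 are 0, 1, 2, 3, 4, 5, 13.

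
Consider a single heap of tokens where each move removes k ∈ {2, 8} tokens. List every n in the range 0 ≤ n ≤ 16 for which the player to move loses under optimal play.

0, 1, 4, 5, 10, 11, 14, 15

Grundy values for subtraction set {2, 8}:
k:     0  1  2  3  4  5  6  7  8  9 10 11 12 13 14 15 16
g(k):  0  0  1  1  0  0  1  1  2  2  0  0  1  1  0  0  1
The P-positions (g = 0) in 0..16 are 0, 1, 4, 5, 10, 11, 14, 15.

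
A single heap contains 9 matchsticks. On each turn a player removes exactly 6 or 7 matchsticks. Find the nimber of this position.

Build the Grundy sequence with g(k) = mex{g(k−s) : s ∈ {6, 7}, s ≤ k}:
k:     0  1  2  3  4  5  6  7  8  9
g(k):  0  0  0  0  0  0  1  1  1  1
So g(9) = 1.

1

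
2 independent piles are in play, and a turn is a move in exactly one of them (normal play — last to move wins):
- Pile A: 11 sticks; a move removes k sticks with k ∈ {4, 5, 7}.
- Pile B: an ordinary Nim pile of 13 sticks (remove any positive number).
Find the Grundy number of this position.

For pile A, compute g(0), g(1), … with moves {4, 5, 7}:
k:     0  1  2  3  4  5  6  7  8  9 10 11
g(k):  0  0  0  0  1  1  1  1  2  2  2  0
So g(11) = 0.
Pile B is a plain Nim pile of size 13, so its Grundy value is 13.
By the Sprague-Grundy theorem, the Grundy value of a sum of independent games is the XOR of the component values.
Combined value = 0 XOR 13 = 13.

13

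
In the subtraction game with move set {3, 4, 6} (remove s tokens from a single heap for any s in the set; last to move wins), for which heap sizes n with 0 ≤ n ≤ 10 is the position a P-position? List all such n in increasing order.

0, 1, 2, 9, 10

Grundy values for subtraction set {3, 4, 6}:
g(0) = mex{} = 0
g(1) = mex{} = 0
g(2) = mex{} = 0
g(3) = mex{0} = 1
g(4) = mex{0} = 1
g(5) = mex{0} = 1
g(6) = mex{0,1} = 2
g(7) = mex{0,1} = 2
g(8) = mex{0,1} = 2
g(9) = mex{1,2} = 0
g(10) = mex{1,2} = 0
The P-positions (g = 0) in 0..10 are 0, 1, 2, 9, 10.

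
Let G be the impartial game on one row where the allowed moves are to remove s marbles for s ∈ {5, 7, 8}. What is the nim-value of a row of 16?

0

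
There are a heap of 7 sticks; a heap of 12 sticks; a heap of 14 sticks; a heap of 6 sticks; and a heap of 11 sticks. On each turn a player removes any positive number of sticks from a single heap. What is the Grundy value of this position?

Compute the nim-sum pairwise:
7 XOR 12 = 11
11 XOR 14 = 5
5 XOR 6 = 3
3 XOR 11 = 8

8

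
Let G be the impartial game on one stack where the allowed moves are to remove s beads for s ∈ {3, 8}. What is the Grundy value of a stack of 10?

1

Grundy values for subtraction set {3, 8}:
k:     0  1  2  3  4  5  6  7  8  9 10
g(k):  0  0  0  1  1  1  0  0  2  1  1
So g(10) = 1.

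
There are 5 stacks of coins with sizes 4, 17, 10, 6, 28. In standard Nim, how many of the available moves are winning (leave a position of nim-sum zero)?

3

Compute the nim-sum pairwise:
4 XOR 17 = 21
21 XOR 10 = 31
31 XOR 6 = 25
25 XOR 28 = 5
The overall nim-sum is X = 5. A stack of size p has a winning move iff p XOR X < p (reduce it to p XOR X).
  4: 4 XOR 5 = 1 < 4 — winning move (to 1).
  17: 17 XOR 5 = 20 ≥ 17 — no move.
  10: 10 XOR 5 = 15 ≥ 10 — no move.
  6: 6 XOR 5 = 3 < 6 — winning move (to 3).
  28: 28 XOR 5 = 25 < 28 — winning move (to 25).
That gives 3 winning moves.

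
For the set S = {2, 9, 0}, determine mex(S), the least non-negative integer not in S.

1

0 is in the set but 1 is not, so the mex is 1.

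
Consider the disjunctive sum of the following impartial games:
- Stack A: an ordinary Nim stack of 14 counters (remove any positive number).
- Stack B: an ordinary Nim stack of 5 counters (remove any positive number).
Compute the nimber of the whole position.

Stack A is a plain Nim stack of size 14, so its Grundy value is 14.
Stack B is a plain Nim stack of size 5, so its Grundy value is 5.
The value of a disjunctive sum is the nim-sum of the parts.
Combined value = 14 XOR 5 = 11.

11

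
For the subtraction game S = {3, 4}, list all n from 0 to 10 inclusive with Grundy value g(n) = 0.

0, 1, 2, 7, 8, 9

Build the Grundy sequence with g(k) = mex{g(k−s) : s ∈ {3, 4}, s ≤ k}:
k:     0  1  2  3  4  5  6  7  8  9 10
g(k):  0  0  0  1  1  1  2  0  0  0  1
The P-positions (g = 0) in 0..10 are 0, 1, 2, 7, 8, 9.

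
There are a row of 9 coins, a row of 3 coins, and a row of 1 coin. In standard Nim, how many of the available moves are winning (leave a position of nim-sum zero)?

1

Nim-sum: 9 ^ 3 ^ 1 = 11.
The overall nim-sum is X = 11. A row of size p has a winning move iff p XOR X < p (reduce it to p XOR X).
  9: 9 XOR 11 = 2 < 9 — winning move (to 2).
  3: 3 XOR 11 = 8 ≥ 3 — no move.
  1: 1 XOR 11 = 10 ≥ 1 — no move.
That gives 1 winning move.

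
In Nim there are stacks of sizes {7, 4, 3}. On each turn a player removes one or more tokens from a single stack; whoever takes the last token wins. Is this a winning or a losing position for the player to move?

Losing position

Nim-sum: 7 XOR 4 XOR 3 = 0.
The nim-sum is 0, so this is a P-position: the player to move is in a losing position under optimal play.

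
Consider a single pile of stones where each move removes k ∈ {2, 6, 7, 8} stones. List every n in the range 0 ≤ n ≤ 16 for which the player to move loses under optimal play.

0, 1, 4, 5, 14, 15

Grundy values for subtraction set {2, 6, 7, 8}:
k:     0  1  2  3  4  5  6  7  8  9 10 11 12 13 14 15 16
g(k):  0  0  1  1  0  0  1  1  2  2  3  3  2  2  0  0  1
The P-positions (g = 0) in 0..16 are 0, 1, 4, 5, 14, 15.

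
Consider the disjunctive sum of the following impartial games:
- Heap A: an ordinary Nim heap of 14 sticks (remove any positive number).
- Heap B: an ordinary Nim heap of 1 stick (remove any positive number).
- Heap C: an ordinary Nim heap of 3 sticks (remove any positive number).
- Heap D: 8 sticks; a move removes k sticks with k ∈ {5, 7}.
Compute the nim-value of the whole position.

13

Heap A is a plain Nim heap of size 14, so its Grundy value is 14.
Heap B is a plain Nim heap of size 1, so its Grundy value is 1.
Heap C is a plain Nim heap of size 3, so its Grundy value is 3.
Grundy values for heap D (subtraction set {5, 7}):
g(0) = mex{} = 0
g(1) = mex{} = 0
g(2) = mex{} = 0
g(3) = mex{} = 0
g(4) = mex{} = 0
g(5) = mex{0} = 1
g(6) = mex{0} = 1
g(7) = mex{0} = 1
g(8) = mex{0} = 1
So g(8) = 1.
The value of a disjunctive sum is the nim-sum of the parts.
Combined value = 14 ⊕ 1 ⊕ 3 ⊕ 1 = 13.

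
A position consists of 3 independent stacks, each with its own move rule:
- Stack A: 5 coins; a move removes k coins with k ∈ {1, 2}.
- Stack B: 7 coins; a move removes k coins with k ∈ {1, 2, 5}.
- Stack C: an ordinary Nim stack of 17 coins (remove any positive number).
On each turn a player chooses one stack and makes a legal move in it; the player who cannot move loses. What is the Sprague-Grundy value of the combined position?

18

Grundy values for stack A (subtraction set {1, 2}):
k:     0  1  2  3  4  5
g(k):  0  1  2  0  1  2
So g(5) = 2.
Grundy values for stack B (subtraction set {1, 2, 5}):
k:     0  1  2  3  4  5  6  7
g(k):  0  1  2  0  1  2  0  1
So g(7) = 1.
Stack C is a plain Nim stack of size 17, so its Grundy value is 17.
The value of a disjunctive sum is the nim-sum of the parts.
Combined value = 2 ⊕ 1 ⊕ 17 = 18.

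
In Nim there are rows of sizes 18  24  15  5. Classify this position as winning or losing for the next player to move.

Losing position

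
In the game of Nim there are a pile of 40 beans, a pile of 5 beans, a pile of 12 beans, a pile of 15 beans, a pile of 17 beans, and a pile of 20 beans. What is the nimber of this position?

43

Nim-sum: 40 XOR 5 XOR 12 XOR 15 XOR 17 XOR 20 = 43.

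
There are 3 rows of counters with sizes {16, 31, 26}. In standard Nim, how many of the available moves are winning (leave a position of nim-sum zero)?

Compute the nim-sum pairwise:
16 XOR 31 = 15
15 XOR 26 = 21
The overall nim-sum is X = 21. A row of size p has a winning move iff p XOR X < p (reduce it to p XOR X).
  16: 16 XOR 21 = 5 < 16 — winning move (to 5).
  31: 31 XOR 21 = 10 < 31 — winning move (to 10).
  26: 26 XOR 21 = 15 < 26 — winning move (to 15).
That gives 3 winning moves.

3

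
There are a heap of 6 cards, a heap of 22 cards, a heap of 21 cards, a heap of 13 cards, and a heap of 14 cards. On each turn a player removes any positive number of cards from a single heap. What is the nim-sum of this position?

Compute the nim-sum pairwise:
6 ^ 22 = 16
16 ^ 21 = 5
5 ^ 13 = 8
8 ^ 14 = 6

6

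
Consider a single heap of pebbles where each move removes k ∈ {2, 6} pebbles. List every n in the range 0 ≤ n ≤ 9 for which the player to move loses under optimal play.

0, 1, 4, 5, 8, 9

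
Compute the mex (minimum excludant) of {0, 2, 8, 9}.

0 is in the set but 1 is not, so the mex is 1.

1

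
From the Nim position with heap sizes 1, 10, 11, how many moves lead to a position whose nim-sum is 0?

0

Nim-sum: 1 ^ 10 ^ 11 = 0.
The nim-sum is already 0, so every move leaves a nonzero nim-sum — there are no winning moves.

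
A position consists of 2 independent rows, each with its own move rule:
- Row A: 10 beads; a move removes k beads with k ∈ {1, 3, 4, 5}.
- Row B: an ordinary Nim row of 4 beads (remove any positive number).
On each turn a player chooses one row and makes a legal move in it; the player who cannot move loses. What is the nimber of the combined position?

4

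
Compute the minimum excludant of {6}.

0 is not in the set, so the mex is 0.

0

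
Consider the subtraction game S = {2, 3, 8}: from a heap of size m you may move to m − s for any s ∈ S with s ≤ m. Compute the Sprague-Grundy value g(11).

0

Compute g(0), g(1), … for moves {2, 3, 8}:
g(0) = mex{} = 0
g(1) = mex{} = 0
g(2) = mex{0} = 1
g(3) = mex{0} = 1
g(4) = mex{0,1} = 2
g(5) = mex{1} = 0
g(6) = mex{1,2} = 0
g(7) = mex{0,2} = 1
g(8) = mex{0} = 1
g(9) = mex{0,1} = 2
g(10) = mex{1} = 0
g(11) = mex{1,2} = 0
So g(11) = 0.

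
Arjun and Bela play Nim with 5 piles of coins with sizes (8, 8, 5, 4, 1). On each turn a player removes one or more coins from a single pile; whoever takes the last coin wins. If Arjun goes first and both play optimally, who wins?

Bela wins

Compute the nim-sum pairwise:
8 XOR 8 = 0
0 XOR 5 = 5
5 XOR 4 = 1
1 XOR 1 = 0
The nim-sum is 0, so this is a P-position: the player to move is in a losing position under optimal play; Arjun is about to move from it and so loses — Bela wins.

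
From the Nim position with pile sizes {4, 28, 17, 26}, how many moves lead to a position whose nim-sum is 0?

3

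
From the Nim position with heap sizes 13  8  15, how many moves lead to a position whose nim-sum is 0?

3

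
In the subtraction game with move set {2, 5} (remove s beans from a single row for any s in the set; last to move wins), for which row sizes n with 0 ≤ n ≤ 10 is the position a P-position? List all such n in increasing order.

Build the Grundy sequence with g(k) = mex{g(k−s) : s ∈ {2, 5}, s ≤ k}:
k:     0  1  2  3  4  5  6  7  8  9 10
g(k):  0  0  1  1  0  2  1  0  0  1  1
The P-positions (g = 0) in 0..10 are 0, 1, 4, 7, 8.

0, 1, 4, 7, 8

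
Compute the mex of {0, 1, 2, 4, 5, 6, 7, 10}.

3

The values 0, 1, 2 are all present; 3 is the first non-negative integer missing from the set.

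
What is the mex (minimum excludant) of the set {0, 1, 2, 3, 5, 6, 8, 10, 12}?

4

The values 0, 1, 2, 3 are all present; 4 is the first non-negative integer missing from the set.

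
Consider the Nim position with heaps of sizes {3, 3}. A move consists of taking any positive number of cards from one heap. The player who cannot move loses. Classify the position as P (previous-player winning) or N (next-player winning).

P-position

Compute the nim-sum pairwise:
3 XOR 3 = 0
The nim-sum is 0, so this is a P-position: the player to move is in a losing position under optimal play.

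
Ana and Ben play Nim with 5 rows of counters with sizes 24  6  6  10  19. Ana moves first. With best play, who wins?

Ana wins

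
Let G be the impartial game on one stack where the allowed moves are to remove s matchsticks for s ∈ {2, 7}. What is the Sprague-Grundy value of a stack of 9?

0

Build the Grundy sequence with g(k) = mex{g(k−s) : s ∈ {2, 7}, s ≤ k}:
g(0) = mex{} = 0
g(1) = mex{} = 0
g(2) = mex{0} = 1
g(3) = mex{0} = 1
g(4) = mex{1} = 0
g(5) = mex{1} = 0
g(6) = mex{0} = 1
g(7) = mex{0} = 1
g(8) = mex{0,1} = 2
g(9) = mex{1} = 0
So g(9) = 0.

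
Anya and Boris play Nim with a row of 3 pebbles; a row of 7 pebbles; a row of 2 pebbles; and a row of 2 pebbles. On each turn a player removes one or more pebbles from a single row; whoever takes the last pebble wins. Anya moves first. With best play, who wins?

Anya wins

Nim-sum: 3 ^ 7 ^ 2 ^ 2 = 4.
The nim-sum is 4 ≠ 0, so this is an N-position: the player to move can win; Anya has a winning move.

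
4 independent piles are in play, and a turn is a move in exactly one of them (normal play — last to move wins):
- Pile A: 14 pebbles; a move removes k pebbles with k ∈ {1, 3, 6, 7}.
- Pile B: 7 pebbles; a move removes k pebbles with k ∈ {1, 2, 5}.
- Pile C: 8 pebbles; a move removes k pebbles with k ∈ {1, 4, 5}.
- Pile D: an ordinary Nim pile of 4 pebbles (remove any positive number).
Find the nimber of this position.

5

Build the Grundy sequence for pile A with g(k) = mex{g(k−s) : s ∈ {1, 3, 6, 7}, s ≤ k}:
g(0) = mex{} = 0
g(1) = mex{0} = 1
g(2) = mex{1} = 0
g(3) = mex{0} = 1
g(4) = mex{1} = 0
g(5) = mex{0} = 1
g(6) = mex{0,1} = 2
g(7) = mex{0,1,2} = 3
g(8) = mex{0,1,3} = 2
g(9) = mex{0,1,2} = 3
g(10) = mex{0,1,3} = 2
g(11) = mex{0,1,2} = 3
g(12) = mex{1,2,3} = 0
g(13) = mex{0,2,3} = 1
g(14) = mex{1,2,3} = 0
So g(14) = 0.
Grundy values for pile B (subtraction set {1, 2, 5}):
g(0) = mex{} = 0
g(1) = mex{0} = 1
g(2) = mex{0,1} = 2
g(3) = mex{1,2} = 0
g(4) = mex{0,2} = 1
g(5) = mex{0,1} = 2
g(6) = mex{1,2} = 0
g(7) = mex{0,2} = 1
So g(7) = 1.
For pile C, compute g(0), g(1), … with moves {1, 4, 5}:
g(0) = mex{} = 0
g(1) = mex{0} = 1
g(2) = mex{1} = 0
g(3) = mex{0} = 1
g(4) = mex{0,1} = 2
g(5) = mex{0,1,2} = 3
g(6) = mex{0,1,3} = 2
g(7) = mex{0,1,2} = 3
g(8) = mex{1,2,3} = 0
So g(8) = 0.
Pile D is a plain Nim pile of size 4, so its Grundy value is 4.
The value of a disjunctive sum is the nim-sum of the parts.
Combined value = 0 ⊕ 1 ⊕ 0 ⊕ 4 = 5.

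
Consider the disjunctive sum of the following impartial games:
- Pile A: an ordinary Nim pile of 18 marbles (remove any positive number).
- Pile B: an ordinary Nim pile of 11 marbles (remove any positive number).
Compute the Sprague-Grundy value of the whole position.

25

Pile A is a plain Nim pile of size 18, so its Grundy value is 18.
Pile B is a plain Nim pile of size 11, so its Grundy value is 11.
By the Sprague-Grundy theorem, the Grundy value of a sum of independent games is the XOR of the component values.
Combined value = 18 ⊕ 11 = 25.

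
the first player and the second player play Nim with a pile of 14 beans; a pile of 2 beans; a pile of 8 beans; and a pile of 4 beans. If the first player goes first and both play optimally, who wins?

the second player wins

Nim-sum: 14 XOR 2 XOR 8 XOR 4 = 0.
The nim-sum is 0, so this is a P-position: the player to move is in a losing position under optimal play; the first player is about to move from it and so loses — the second player wins.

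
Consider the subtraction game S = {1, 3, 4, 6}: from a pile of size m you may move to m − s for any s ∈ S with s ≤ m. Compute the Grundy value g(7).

0

Grundy values for subtraction set {1, 3, 4, 6}:
k:     0  1  2  3  4  5  6  7
g(k):  0  1  0  1  2  3  2  0
So g(7) = 0.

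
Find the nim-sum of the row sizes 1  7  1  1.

6

Compute the nim-sum pairwise:
1 ^ 7 = 6
6 ^ 1 = 7
7 ^ 1 = 6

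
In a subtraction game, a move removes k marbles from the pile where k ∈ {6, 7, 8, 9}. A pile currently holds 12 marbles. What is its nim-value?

2

Compute g(0), g(1), … for moves {6, 7, 8, 9}:
g(0) = mex{} = 0
g(1) = mex{} = 0
g(2) = mex{} = 0
g(3) = mex{} = 0
g(4) = mex{} = 0
g(5) = mex{} = 0
g(6) = mex{0} = 1
g(7) = mex{0} = 1
g(8) = mex{0} = 1
g(9) = mex{0} = 1
g(10) = mex{0} = 1
g(11) = mex{0} = 1
g(12) = mex{0,1} = 2
So g(12) = 2.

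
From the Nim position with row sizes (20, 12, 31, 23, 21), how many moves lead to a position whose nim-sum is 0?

Write each in binary and XOR column by column:
  10100  (20)
  01100  (12)
  11111  (31)
  10111  (23)
  10101  (21)
  -----
  00101  (5)
The overall nim-sum is X = 5. A row of size p has a winning move iff p XOR X < p (reduce it to p XOR X).
  20: 20 XOR 5 = 17 < 20 — winning move (to 17).
  12: 12 XOR 5 = 9 < 12 — winning move (to 9).
  31: 31 XOR 5 = 26 < 31 — winning move (to 26).
  23: 23 XOR 5 = 18 < 23 — winning move (to 18).
  21: 21 XOR 5 = 16 < 21 — winning move (to 16).
That gives 5 winning moves.

5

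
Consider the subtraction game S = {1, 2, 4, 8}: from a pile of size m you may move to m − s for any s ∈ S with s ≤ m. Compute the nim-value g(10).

1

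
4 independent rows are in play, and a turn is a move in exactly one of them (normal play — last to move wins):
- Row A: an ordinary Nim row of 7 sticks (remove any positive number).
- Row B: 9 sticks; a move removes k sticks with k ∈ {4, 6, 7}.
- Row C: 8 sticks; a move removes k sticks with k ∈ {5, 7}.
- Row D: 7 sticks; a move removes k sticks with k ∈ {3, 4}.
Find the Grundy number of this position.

4

Row A is a plain Nim row of size 7, so its Grundy value is 7.
Build the Grundy sequence for row B with g(k) = mex{g(k−s) : s ∈ {4, 6, 7}, s ≤ k}:
k:     0  1  2  3  4  5  6  7  8  9
g(k):  0  0  0  0  1  1  1  1  2  2
So g(9) = 2.
Build the Grundy sequence for row C with g(k) = mex{g(k−s) : s ∈ {5, 7}, s ≤ k}:
k:     0  1  2  3  4  5  6  7  8
g(k):  0  0  0  0  0  1  1  1  1
So g(8) = 1.
For row D, compute g(0), g(1), … with moves {3, 4}:
k:     0  1  2  3  4  5  6  7
g(k):  0  0  0  1  1  1  2  0
So g(7) = 0.
The value of a disjunctive sum is the nim-sum of the parts.
Combined value = 7 XOR 2 XOR 1 XOR 0 = 4.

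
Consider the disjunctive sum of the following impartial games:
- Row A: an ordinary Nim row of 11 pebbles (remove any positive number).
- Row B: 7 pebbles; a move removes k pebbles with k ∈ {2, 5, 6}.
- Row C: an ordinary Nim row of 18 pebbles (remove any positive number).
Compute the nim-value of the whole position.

26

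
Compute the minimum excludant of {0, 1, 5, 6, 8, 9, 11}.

2

The values 0, 1 are all present; 2 is the first non-negative integer missing from the set.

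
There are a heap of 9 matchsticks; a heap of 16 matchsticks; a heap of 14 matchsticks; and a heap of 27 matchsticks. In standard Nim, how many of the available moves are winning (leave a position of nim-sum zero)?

3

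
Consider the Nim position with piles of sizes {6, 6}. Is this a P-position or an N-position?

In binary:
  110  (6)
  110  (6)
  ---
  000  (0)
The nim-sum is 0, so this is a P-position: the player to move is in a losing position under optimal play.

P-position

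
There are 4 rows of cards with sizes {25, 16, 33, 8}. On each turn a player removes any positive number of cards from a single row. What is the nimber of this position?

Write each in binary and XOR column by column:
  011001  (25)
  010000  (16)
  100001  (33)
  001000  (8)
  ------
  100000  (32)

32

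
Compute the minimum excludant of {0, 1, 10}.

The values 0, 1 are all present; 2 is the first non-negative integer missing from the set.

2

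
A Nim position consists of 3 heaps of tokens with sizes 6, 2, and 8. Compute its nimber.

12

Compute the nim-sum pairwise:
6 ^ 2 = 4
4 ^ 8 = 12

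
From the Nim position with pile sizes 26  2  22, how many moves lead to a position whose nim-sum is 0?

In binary:
  11010  (26)
  00010  (2)
  10110  (22)
  -----
  01110  (14)
The overall nim-sum is X = 14. A pile of size p has a winning move iff p XOR X < p (reduce it to p XOR X).
  26: 26 XOR 14 = 20 < 26 — winning move (to 20).
  2: 2 XOR 14 = 12 ≥ 2 — no move.
  22: 22 XOR 14 = 24 ≥ 22 — no move.
That gives 1 winning move.

1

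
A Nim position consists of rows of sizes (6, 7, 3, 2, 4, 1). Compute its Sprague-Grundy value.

5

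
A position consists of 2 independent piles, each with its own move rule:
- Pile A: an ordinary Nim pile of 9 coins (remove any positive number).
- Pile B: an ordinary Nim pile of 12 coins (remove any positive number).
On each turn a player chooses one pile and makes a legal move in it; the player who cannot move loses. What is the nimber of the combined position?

5

Pile A is a plain Nim pile of size 9, so its Grundy value is 9.
Pile B is a plain Nim pile of size 12, so its Grundy value is 12.
By the Sprague-Grundy theorem, the Grundy value of a sum of independent games is the XOR of the component values.
Combined value = 9 ⊕ 12 = 5.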